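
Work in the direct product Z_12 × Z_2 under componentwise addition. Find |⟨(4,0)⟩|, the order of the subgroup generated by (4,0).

3

The order of (4,0) in Z_12 × Z_2 is lcm(ord(4) in Z_12, ord(0) in Z_2).
ord(4) = 3 and ord(0) = 1, so |⟨(4,0)⟩| = lcm(3, 1) = 3.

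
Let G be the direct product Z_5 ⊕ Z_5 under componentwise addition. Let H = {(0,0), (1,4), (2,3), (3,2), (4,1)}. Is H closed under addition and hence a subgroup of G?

Yes

|H| = 5 divides |G| = 25, consistent with Lagrange.
H contains the identity, every element's inverse is in H, and H is closed under +: it is a subgroup.
In fact H = ⟨(2,3)⟩.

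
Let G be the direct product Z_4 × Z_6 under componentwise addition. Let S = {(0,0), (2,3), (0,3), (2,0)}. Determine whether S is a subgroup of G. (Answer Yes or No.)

|S| = 4 divides |G| = 24, consistent with Lagrange.
S contains the identity, every element's inverse is in S, and S is closed under +: it is a subgroup.

Yes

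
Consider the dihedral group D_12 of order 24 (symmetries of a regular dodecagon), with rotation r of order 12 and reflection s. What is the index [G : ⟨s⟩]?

|⟨s⟩| = 2 and |G| = 24.
By Lagrange, [G : H] = |G|/|H| = 24/2 = 12.

12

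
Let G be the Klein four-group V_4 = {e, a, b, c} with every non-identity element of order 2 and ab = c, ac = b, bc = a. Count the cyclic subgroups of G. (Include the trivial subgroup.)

A cyclic subgroup of order d is generated by each of its φ(d) elements of order d, so the cyclic subgroups of order d number (#elements of order d)/φ(d).
Cyclic subgroups by order — order 1: 1; order 2: 3.
Total: 4.

4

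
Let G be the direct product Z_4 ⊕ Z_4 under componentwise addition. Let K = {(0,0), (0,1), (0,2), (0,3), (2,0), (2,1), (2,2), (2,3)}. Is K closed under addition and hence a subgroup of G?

Yes

|K| = 8 divides |G| = 16, consistent with Lagrange.
K contains the identity, every element's inverse is in K, and K is closed under +: it is a subgroup.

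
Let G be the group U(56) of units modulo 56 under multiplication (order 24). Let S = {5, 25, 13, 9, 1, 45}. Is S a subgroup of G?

Yes

|S| = 6 divides |G| = 24, consistent with Lagrange.
S contains the identity, every element's inverse is in S, and S is closed under ·: it is a subgroup.
In fact S = ⟨45⟩.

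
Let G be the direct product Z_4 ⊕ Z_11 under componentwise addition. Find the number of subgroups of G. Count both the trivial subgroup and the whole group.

6

|G| = 44, so by Lagrange every subgroup order divides 44. Divisors: 1, 2, 4, 11, 22, 44.
Subgroups by order — order 1: 1; order 2: 1; order 4: 1; order 11: 1; order 22: 1; order 44: 1.
Total: 1 + 1 + 1 + 1 + 1 + 1 = 6.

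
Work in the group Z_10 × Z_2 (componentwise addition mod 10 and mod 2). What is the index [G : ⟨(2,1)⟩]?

2

|⟨(2,1)⟩| = 10 and |G| = 20.
By Lagrange, [G : H] = |G|/|H| = 20/10 = 2.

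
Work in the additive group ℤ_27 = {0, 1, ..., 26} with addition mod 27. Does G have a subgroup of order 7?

No

7 does not divide |G| = 27, so by Lagrange no subgroup of order 7 exists.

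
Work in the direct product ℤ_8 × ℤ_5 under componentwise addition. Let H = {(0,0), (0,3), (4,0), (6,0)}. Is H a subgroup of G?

(0,3) ∈ H but its inverse (0,2) ∉ H, so H is not a subgroup.

No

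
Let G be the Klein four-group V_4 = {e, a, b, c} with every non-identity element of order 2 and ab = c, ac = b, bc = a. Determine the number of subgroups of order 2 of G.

3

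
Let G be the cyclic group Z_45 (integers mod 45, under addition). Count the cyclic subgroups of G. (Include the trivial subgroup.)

6

A cyclic subgroup of order d is generated by each of its φ(d) elements of order d, so the cyclic subgroups of order d number (#elements of order d)/φ(d).
Cyclic subgroups by order — order 1: 1; order 3: 1; order 5: 1; order 9: 1; order 15: 1; order 45: 1.
Total: 6.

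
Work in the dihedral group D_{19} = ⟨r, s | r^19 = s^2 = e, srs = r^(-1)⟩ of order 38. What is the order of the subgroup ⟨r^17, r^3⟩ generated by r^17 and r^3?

|⟨r^17⟩| = 19 and |⟨r^3⟩| = 19, so |H| is a multiple of lcm(19, 19) = 19 and divides |G| = 38.
Closing under the operation: H = {e, r, r^2, r^3, r^4, r^5, r^6, r^7, r^8, r^9, r^10, r^11, r^12, r^13, r^14, r^15, r^16, r^17, r^18}, so |H| = 19.

19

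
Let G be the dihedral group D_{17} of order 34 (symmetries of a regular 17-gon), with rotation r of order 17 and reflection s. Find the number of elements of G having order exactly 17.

Enumerating element orders in G gives 16 elements of order 17.

16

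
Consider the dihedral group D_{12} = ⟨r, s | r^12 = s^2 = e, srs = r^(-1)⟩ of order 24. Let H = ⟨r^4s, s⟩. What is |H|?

|⟨r^4s⟩| = 2 and |⟨s⟩| = 2, so |H| is a multiple of lcm(2, 2) = 2 and divides |G| = 24.
Closing under the operation: H = {e, r^4, r^8, s, r^4s, r^8s}, so |H| = 6.

6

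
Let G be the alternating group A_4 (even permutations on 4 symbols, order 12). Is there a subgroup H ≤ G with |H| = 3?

3 | 12. A subgroup of order 3 is {e, (1 2 3), (1 3 2)}.

Yes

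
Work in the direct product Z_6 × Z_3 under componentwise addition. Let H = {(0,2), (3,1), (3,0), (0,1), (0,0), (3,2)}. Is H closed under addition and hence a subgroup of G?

Yes

|H| = 6 divides |G| = 18, consistent with Lagrange.
H contains the identity, every element's inverse is in H, and H is closed under +: it is a subgroup.
In fact H = ⟨(3,1)⟩.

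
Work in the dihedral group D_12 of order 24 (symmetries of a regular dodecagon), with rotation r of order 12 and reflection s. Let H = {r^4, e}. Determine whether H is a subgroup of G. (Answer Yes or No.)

r^4 ∈ H but its inverse r^8 ∉ H, so H is not a subgroup.

No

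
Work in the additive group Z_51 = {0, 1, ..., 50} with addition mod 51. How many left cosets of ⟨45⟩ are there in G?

|⟨45⟩| = 17 and |G| = 51.
By Lagrange, [G : H] = |G|/|H| = 51/17 = 3.

3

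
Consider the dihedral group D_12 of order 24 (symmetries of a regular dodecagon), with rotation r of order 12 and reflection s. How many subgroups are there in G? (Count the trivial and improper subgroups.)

34

|G| = 24, so by Lagrange every subgroup order divides 24. Divisors: 1, 2, 3, 4, 6, 8, 12, 24.
Subgroups by order — order 1: 1; order 2: 13; order 3: 1; order 4: 7; order 6: 5; order 8: 3; order 12: 3; order 24: 1.
Total: 1 + 13 + 1 + 7 + 5 + 3 + 3 + 1 = 34.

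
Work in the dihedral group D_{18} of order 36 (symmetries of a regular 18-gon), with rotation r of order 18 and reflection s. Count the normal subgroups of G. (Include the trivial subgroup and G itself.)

9

G has 45 subgroups. Checking conjugation-invariance by order — order 1: 1/1 normal; order 2: 1/19 normal; order 3: 1/1 normal; order 4: 0/9 normal; order 6: 1/7 normal; order 9: 1/1 normal; order 12: 0/3 normal; order 18: 3/3 normal; order 36: 1/1 normal.
Total normal subgroups: 9.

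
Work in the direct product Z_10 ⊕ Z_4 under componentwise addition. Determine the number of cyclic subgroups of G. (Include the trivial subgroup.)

Each element a generates a cyclic subgroup ⟨a⟩; distinct elements may generate the same one (a cyclic group of order d has φ(d) generators).
Cyclic subgroups by order — order 1: 1; order 2: 3; order 4: 2; order 5: 1; order 10: 3; order 20: 2.
Total: 12.

12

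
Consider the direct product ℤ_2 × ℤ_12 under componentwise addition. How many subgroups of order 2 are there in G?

3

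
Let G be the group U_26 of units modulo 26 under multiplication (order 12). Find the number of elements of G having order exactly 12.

The elements of order 12 are: 7, 11, 15, 19.
That's 4.

4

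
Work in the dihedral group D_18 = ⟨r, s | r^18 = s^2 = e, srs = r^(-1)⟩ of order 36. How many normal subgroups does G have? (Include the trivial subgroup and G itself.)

G has 45 subgroups. Checking conjugation-invariance by order — order 1: 1/1 normal; order 2: 1/19 normal; order 3: 1/1 normal; order 4: 0/9 normal; order 6: 1/7 normal; order 9: 1/1 normal; order 12: 0/3 normal; order 18: 3/3 normal; order 36: 1/1 normal.
Total normal subgroups: 9.

9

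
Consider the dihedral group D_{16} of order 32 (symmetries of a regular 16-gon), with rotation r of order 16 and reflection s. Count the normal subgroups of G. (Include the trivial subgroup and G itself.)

G has 36 subgroups. Checking conjugation-invariance by order — order 1: 1/1 normal; order 2: 1/17 normal; order 4: 1/9 normal; order 8: 1/5 normal; order 16: 3/3 normal; order 32: 1/1 normal.
Total normal subgroups: 8.

8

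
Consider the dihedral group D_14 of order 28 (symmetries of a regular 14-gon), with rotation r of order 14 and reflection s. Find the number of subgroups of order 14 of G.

3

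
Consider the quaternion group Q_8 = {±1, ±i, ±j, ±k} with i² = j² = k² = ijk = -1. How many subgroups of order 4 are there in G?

|G| = 8 and 4 | 8, so subgroups of order 4 are possible by Lagrange.
The subgroups of order 4 are: {1, -1, i, -i}; {1, -1, j, -j}; {1, -1, k, -k}.
So G has 3 subgroups of order 4.

3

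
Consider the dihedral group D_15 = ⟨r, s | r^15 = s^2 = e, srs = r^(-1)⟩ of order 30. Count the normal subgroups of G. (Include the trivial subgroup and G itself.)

G has 28 subgroups. Checking conjugation-invariance by order — order 1: 1/1 normal; order 2: 0/15 normal; order 3: 1/1 normal; order 5: 1/1 normal; order 6: 0/5 normal; order 10: 0/3 normal; order 15: 1/1 normal; order 30: 1/1 normal.
Total normal subgroups: 5.

5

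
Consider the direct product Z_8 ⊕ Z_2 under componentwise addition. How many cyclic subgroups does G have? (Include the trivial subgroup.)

8

Each element a generates a cyclic subgroup ⟨a⟩; distinct elements may generate the same one (a cyclic group of order d has φ(d) generators).
Cyclic subgroups by order — order 1: 1; order 2: 3; order 4: 2; order 8: 2.
Total: 8.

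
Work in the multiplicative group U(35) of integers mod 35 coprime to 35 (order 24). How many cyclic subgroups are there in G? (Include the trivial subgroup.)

12

Each element a generates a cyclic subgroup ⟨a⟩; distinct elements may generate the same one (a cyclic group of order d has φ(d) generators).
Cyclic subgroups by order — order 1: 1; order 2: 3; order 3: 1; order 4: 2; order 6: 3; order 12: 2.
Total: 12.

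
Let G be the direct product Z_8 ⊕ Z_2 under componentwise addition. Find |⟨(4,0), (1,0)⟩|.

|⟨(4,0)⟩| = 2 and |⟨(1,0)⟩| = 8, so |H| is a multiple of lcm(2, 8) = 8 and divides |G| = 16.
Closing under the operation: H = {(0,0), (1,0), (2,0), (3,0), (4,0), (5,0), (6,0), (7,0)}, so |H| = 8.

8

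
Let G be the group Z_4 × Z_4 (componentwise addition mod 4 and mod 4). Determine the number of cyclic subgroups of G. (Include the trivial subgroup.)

10

Group the elements of G by the cyclic subgroup they generate; each cyclic subgroup of order d accounts for φ(d) elements.
Cyclic subgroups by order — order 1: 1; order 2: 3; order 4: 6.
Total: 10.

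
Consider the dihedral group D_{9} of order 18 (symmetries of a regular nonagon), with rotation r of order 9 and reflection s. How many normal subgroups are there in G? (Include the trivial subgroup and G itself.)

4

G has 16 subgroups. Checking conjugation-invariance by order — order 1: 1/1 normal; order 2: 0/9 normal; order 3: 1/1 normal; order 6: 0/3 normal; order 9: 1/1 normal; order 18: 1/1 normal.
Total normal subgroups: 4.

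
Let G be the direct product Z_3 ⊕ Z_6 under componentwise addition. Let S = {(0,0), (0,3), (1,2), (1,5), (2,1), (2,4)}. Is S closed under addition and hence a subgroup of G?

|S| = 6 divides |G| = 18, consistent with Lagrange.
S contains the identity, every element's inverse is in S, and S is closed under +: it is a subgroup.
In fact S = ⟨(2,1)⟩.

Yes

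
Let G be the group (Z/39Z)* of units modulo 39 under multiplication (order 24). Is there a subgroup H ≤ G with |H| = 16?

16 does not divide |G| = 24, so by Lagrange no subgroup of order 16 exists.

No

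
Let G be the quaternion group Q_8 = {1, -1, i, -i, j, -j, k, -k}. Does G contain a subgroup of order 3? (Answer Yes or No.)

3 does not divide |G| = 8, so by Lagrange no subgroup of order 3 exists.

No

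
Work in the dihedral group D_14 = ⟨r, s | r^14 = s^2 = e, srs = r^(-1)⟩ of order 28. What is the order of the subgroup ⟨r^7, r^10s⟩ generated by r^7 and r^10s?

4

|⟨r^7⟩| = 2 and |⟨r^10s⟩| = 2, so |H| is a multiple of lcm(2, 2) = 2 and divides |G| = 28.
Closing under the operation: H = {e, r^7, r^3s, r^10s}, so |H| = 4.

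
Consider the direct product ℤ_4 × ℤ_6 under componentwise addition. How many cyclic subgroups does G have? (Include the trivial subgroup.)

Group the elements of G by the cyclic subgroup they generate; each cyclic subgroup of order d accounts for φ(d) elements.
Cyclic subgroups by order — order 1: 1; order 2: 3; order 3: 1; order 4: 2; order 6: 3; order 12: 2.
Total: 12.

12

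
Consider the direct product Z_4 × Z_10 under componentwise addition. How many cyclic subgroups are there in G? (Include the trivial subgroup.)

Group the elements of G by the cyclic subgroup they generate; each cyclic subgroup of order d accounts for φ(d) elements.
Cyclic subgroups by order — order 1: 1; order 2: 3; order 4: 2; order 5: 1; order 10: 3; order 20: 2.
Total: 12.

12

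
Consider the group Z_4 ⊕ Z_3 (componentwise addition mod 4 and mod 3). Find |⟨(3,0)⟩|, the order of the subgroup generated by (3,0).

4

The order of (3,0) in Z_4 × Z_3 is lcm(ord(3) in Z_4, ord(0) in Z_3).
ord(3) = 4 and ord(0) = 1, so |⟨(3,0)⟩| = lcm(4, 1) = 4.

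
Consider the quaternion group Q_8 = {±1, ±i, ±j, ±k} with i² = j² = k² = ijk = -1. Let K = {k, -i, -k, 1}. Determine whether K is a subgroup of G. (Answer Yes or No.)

No

-i ∈ K but its inverse i ∉ K, so K is not a subgroup.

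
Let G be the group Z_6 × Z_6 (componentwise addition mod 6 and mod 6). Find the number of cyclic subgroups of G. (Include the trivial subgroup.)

A cyclic subgroup of order d is generated by each of its φ(d) elements of order d, so the cyclic subgroups of order d number (#elements of order d)/φ(d).
Cyclic subgroups by order — order 1: 1; order 2: 3; order 3: 4; order 6: 12.
Total: 20.

20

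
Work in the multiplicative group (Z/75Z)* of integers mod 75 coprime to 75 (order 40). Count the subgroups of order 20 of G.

3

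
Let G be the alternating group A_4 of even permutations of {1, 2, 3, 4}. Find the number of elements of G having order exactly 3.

The elements of order 3 are: (2 3 4), (2 4 3), (1 2 3), (1 2 4), (1 3 2), (1 3 4), (1 4 2), (1 4 3).
That's 8.

8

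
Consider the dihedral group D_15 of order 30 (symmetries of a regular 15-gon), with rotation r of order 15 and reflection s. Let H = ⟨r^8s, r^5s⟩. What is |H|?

|⟨r^8s⟩| = 2 and |⟨r^5s⟩| = 2, so |H| is a multiple of lcm(2, 2) = 2 and divides |G| = 30.
Closing under the operation: H = {e, r^3, r^6, r^9, r^12, r^2s, r^5s, r^8s, r^11s, r^14s}, so |H| = 10.

10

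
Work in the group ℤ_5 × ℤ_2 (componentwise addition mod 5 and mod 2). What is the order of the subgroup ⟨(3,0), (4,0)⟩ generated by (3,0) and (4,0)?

5

|⟨(3,0)⟩| = 5 and |⟨(4,0)⟩| = 5, so |H| is a multiple of lcm(5, 5) = 5 and divides |G| = 10.
Closing under the operation: H = {(0,0), (1,0), (2,0), (3,0), (4,0)}, so |H| = 5.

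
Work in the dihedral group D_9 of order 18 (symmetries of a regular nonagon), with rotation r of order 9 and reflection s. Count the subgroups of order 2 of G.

9

|G| = 18 and 2 | 18, so subgroups of order 2 are possible by Lagrange.
The subgroups of order 2 are: {e, r^2s}; {e, r^3s}; {e, r^4s}; {e, r^5s}; … (9 in all).
So G has 9 subgroups of order 2.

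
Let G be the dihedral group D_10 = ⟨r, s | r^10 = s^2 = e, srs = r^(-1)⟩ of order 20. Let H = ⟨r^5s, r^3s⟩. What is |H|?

10

|⟨r^5s⟩| = 2 and |⟨r^3s⟩| = 2, so |H| is a multiple of lcm(2, 2) = 2 and divides |G| = 20.
Closing under the operation: H = {e, r^2, r^4, r^6, r^8, rs, r^3s, r^5s, r^7s, r^9s}, so |H| = 10.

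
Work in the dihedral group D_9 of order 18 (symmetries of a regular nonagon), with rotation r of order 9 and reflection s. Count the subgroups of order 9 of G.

|G| = 18 and 9 | 18, so subgroups of order 9 are possible by Lagrange.
The subgroups of order 9 are: {e, r, r^2, r^3, r^4, r^5, r^6, r^7, r^8}.
So G has 1 subgroup of order 9.

1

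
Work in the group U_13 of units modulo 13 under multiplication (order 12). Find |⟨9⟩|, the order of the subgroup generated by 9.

Compute successive powers of 9 mod 13: 9, 3, 1; 9^3 ≡ 1 (mod 13).
So |⟨9⟩| = 3.

3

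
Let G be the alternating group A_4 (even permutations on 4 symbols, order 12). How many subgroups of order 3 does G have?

|G| = 12 and 3 | 12, so subgroups of order 3 are possible by Lagrange.
The subgroups of order 3 are: {e, (1 2 3), (1 3 2)}; {e, (1 2 4), (1 4 2)}; {e, (1 3 4), (1 4 3)}; {e, (2 3 4), (2 4 3)}.
So G has 4 subgroups of order 3.

4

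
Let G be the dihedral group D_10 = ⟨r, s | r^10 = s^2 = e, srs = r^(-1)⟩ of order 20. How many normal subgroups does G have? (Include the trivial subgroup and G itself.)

G has 22 subgroups. Checking conjugation-invariance by order — order 1: 1/1 normal; order 2: 1/11 normal; order 4: 0/5 normal; order 5: 1/1 normal; order 10: 3/3 normal; order 20: 1/1 normal.
Total normal subgroups: 7.

7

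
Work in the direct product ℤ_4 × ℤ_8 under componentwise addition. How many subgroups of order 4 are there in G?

|G| = 32 and 4 | 32, so subgroups of order 4 are possible by Lagrange.
The subgroups of order 4 are: {(0,0), (0,2), (0,4), (0,6)}; {(0,0), (0,4), (2,0), (2,4)}; {(0,0), (0,4), (2,2), (2,6)}; {(0,0), (1,0), (2,0), (3,0)}; … (7 in all).
So G has 7 subgroups of order 4.

7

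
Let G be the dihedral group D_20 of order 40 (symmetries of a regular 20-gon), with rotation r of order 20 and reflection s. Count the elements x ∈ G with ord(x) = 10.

4

The elements of order 10 are: r^2, r^6, r^14, r^18.
That's 4.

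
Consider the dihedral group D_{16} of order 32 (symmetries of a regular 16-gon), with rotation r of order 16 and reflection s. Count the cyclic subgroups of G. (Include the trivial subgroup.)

21

Group the elements of G by the cyclic subgroup they generate; each cyclic subgroup of order d accounts for φ(d) elements.
Cyclic subgroups by order — order 1: 1; order 2: 17; order 4: 1; order 8: 1; order 16: 1.
Total: 21.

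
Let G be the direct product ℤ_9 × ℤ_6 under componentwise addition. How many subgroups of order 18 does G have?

4

|G| = 54 and 18 | 54, so subgroups of order 18 are possible by Lagrange.
The subgroups of order 18 are: {(0,0), (0,1), (0,2), (0,3), (0,4), (0,5), (3,0), (3,1), (3,2), (3,3), (3,4), (3,5), (6,0), (6,1), (6,2), (6,3), (6,4), (6,5)}; {(0,0), (0,3), (1,0), (1,3), (2,0), (2,3), (3,0), (3,3), (4,0), (4,3), (5,0), (5,3), (6,0), (6,3), (7,0), (7,3), (8,0), (8,3)}; {(0,0), (0,3), (1,1), (1,4), (2,2), (2,5), (3,0), (3,3), (4,1), (4,4), (5,2), (5,5), (6,0), (6,3), (7,1), (7,4), (8,2), (8,5)}; {(0,0), (0,3), (1,2), (1,5), (2,1), (2,4), (3,0), (3,3), (4,2), (4,5), (5,1), (5,4), (6,0), (6,3), (7,2), (7,5), (8,1), (8,4)}.
So G has 4 subgroups of order 18.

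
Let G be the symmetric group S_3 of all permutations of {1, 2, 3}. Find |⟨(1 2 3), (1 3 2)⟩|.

3

|⟨(1 2 3)⟩| = 3 and |⟨(1 3 2)⟩| = 3, so |H| is a multiple of lcm(3, 3) = 3 and divides |G| = 6.
Closing under the operation: H = {e, (1 2 3), (1 3 2)}, so |H| = 3.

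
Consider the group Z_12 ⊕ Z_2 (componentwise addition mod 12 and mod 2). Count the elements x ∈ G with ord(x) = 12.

An element (a,b) has order lcm(ord(a), ord(b)); count pairs with lcm equal to 12.
Enumerating gives 8 such elements.

8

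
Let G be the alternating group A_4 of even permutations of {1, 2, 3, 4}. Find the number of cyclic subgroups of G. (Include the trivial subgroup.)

Each element a generates a cyclic subgroup ⟨a⟩; distinct elements may generate the same one (a cyclic group of order d has φ(d) generators).
Cyclic subgroups by order — order 1: 1; order 2: 3; order 3: 4.
Total: 8.

8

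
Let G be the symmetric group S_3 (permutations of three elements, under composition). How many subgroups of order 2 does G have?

|G| = 6 and 2 | 6, so subgroups of order 2 are possible by Lagrange.
The subgroups of order 2 are: {e, (1 2)}; {e, (1 3)}; {e, (2 3)}.
So G has 3 subgroups of order 2.

3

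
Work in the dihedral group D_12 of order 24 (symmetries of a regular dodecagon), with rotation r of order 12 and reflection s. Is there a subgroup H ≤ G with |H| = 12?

12 | 24. A subgroup of order 12 is {e, r, r^2, r^3, r^4, r^5, r^6, r^7, r^8, r^9, r^10, r^11}.

Yes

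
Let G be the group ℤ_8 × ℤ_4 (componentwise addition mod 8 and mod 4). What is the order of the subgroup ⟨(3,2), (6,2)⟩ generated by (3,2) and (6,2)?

|⟨(3,2)⟩| = 8 and |⟨(6,2)⟩| = 4, so |H| is a multiple of lcm(8, 4) = 8 and divides |G| = 32.
Closing under the operation: H = {(0,0), (0,2), (1,0), (1,2), (2,0), (2,2), (3,0), (3,2), (4,0), (4,2), (5,0), (5,2), (6,0), (6,2), (7,0), (7,2)}, so |H| = 16.

16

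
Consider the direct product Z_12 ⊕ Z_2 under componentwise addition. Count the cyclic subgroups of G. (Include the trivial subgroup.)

12

Each element a generates a cyclic subgroup ⟨a⟩; distinct elements may generate the same one (a cyclic group of order d has φ(d) generators).
Cyclic subgroups by order — order 1: 1; order 2: 3; order 3: 1; order 4: 2; order 6: 3; order 12: 2.
Total: 12.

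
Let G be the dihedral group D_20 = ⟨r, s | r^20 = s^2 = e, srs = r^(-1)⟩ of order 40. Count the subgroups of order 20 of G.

3

|G| = 40 and 20 | 40, so subgroups of order 20 are possible by Lagrange.
The subgroups of order 20 are: {e, r, r^2, r^3, r^4, r^5, r^6, r^7, r^8, r^9, r^10, r^11, r^12, r^13, r^14, r^15, r^16, r^17, r^18, r^19}; {e, r^2, r^4, r^6, r^8, r^10, r^12, r^14, r^16, r^18, s, r^2s, r^4s, r^6s, r^8s, r^10s, r^12s, r^14s, r^16s, r^18s}; {e, r^2, r^4, r^6, r^8, r^10, r^12, r^14, r^16, r^18, rs, r^3s, r^5s, r^7s, r^9s, r^11s, r^13s, r^15s, r^17s, r^19s}.
So G has 3 subgroups of order 20.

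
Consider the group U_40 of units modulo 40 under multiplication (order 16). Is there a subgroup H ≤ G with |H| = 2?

2 | 16. A subgroup of order 2 is {1, 11}.

Yes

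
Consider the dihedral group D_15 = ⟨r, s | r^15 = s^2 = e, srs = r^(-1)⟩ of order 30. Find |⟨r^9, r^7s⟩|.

|⟨r^9⟩| = 5 and |⟨r^7s⟩| = 2, so |H| is a multiple of lcm(5, 2) = 10 and divides |G| = 30.
Closing under the operation: H = {e, r^3, r^6, r^9, r^12, rs, r^4s, r^7s, r^10s, r^13s}, so |H| = 10.

10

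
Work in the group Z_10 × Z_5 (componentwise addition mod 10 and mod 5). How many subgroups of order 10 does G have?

6

|G| = 50 and 10 | 50, so subgroups of order 10 are possible by Lagrange.
The subgroups of order 10 are: {(0,0), (0,1), (0,2), (0,3), (0,4), (5,0), (5,1), (5,2), (5,3), (5,4)}; {(0,0), (1,0), (2,0), (3,0), (4,0), (5,0), (6,0), (7,0), (8,0), (9,0)}; {(0,0), (1,1), (2,2), (3,3), (4,4), (5,0), (6,1), (7,2), (8,3), (9,4)}; {(0,0), (1,2), (2,4), (3,1), (4,3), (5,0), (6,2), (7,4), (8,1), (9,3)}; … (6 in all).
So G has 6 subgroups of order 10.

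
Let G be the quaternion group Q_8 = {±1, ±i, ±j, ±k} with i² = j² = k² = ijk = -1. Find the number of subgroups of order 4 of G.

3

|G| = 8 and 4 | 8, so subgroups of order 4 are possible by Lagrange.
The subgroups of order 4 are: {1, -1, i, -i}; {1, -1, j, -j}; {1, -1, k, -k}.
So G has 3 subgroups of order 4.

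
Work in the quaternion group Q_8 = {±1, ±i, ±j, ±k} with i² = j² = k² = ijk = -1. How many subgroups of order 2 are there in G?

|G| = 8 and 2 | 8, so subgroups of order 2 are possible by Lagrange.
The subgroups of order 2 are: {1, -1}.
So G has 1 subgroup of order 2.

1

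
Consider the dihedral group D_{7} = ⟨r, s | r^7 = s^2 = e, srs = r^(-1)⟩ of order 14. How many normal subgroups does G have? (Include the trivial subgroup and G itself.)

G has 10 subgroups. Checking conjugation-invariance by order — order 1: 1/1 normal; order 2: 0/7 normal; order 7: 1/1 normal; order 14: 1/1 normal.
Total normal subgroups: 3.

3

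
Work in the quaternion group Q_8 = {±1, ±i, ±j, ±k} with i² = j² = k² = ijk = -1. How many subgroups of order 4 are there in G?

|G| = 8 and 4 | 8, so subgroups of order 4 are possible by Lagrange.
The subgroups of order 4 are: {1, -1, i, -i}; {1, -1, j, -j}; {1, -1, k, -k}.
So G has 3 subgroups of order 4.

3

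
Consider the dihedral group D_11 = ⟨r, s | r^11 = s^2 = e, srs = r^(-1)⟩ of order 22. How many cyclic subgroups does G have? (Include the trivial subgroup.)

A cyclic subgroup of order d is generated by each of its φ(d) elements of order d, so the cyclic subgroups of order d number (#elements of order d)/φ(d).
Cyclic subgroups by order — order 1: 1; order 2: 11; order 11: 1.
Total: 13.

13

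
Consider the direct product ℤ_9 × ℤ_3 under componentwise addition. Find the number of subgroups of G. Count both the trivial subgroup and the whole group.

10

|G| = 27, so by Lagrange every subgroup order divides 27. Divisors: 1, 3, 9, 27.
Subgroups by order — order 1: 1; order 3: 4; order 9: 4; order 27: 1.
Total: 1 + 4 + 4 + 1 = 10.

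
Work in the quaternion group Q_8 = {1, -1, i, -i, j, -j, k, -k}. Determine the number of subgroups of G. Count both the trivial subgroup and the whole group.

|G| = 8, so by Lagrange every subgroup order divides 8. Divisors: 1, 2, 4, 8.
Subgroups by order — order 1: 1; order 2: 1; order 4: 3; order 8: 1.
Total: 1 + 1 + 3 + 1 = 6.

6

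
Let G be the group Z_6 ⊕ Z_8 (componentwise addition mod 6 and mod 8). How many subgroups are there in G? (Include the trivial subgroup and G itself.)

22

|G| = 48, so by Lagrange every subgroup order divides 48. Divisors: 1, 2, 3, 4, 6, 8, 12, 16, 24, 48.
Subgroups by order — order 1: 1; order 2: 3; order 3: 1; order 4: 3; order 6: 3; order 8: 3; order 12: 3; order 16: 1; order 24: 3; order 48: 1.
Total: 1 + 3 + 1 + 3 + 3 + 3 + 3 + 1 + 3 + 1 = 22.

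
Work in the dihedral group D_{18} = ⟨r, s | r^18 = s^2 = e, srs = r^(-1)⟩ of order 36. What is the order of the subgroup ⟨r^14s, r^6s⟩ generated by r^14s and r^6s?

|⟨r^14s⟩| = 2 and |⟨r^6s⟩| = 2, so |H| is a multiple of lcm(2, 2) = 2 and divides |G| = 36.
Closing under the operation: H = {e, r^2, r^4, r^6, r^8, r^10, r^12, r^14, r^16, s, r^2s, r^4s, r^6s, r^8s, r^10s, r^12s, r^14s, r^16s}, so |H| = 18.

18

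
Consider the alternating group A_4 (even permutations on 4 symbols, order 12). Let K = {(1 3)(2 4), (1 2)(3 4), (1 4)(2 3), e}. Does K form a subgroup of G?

Yes

|K| = 4 divides |G| = 12, consistent with Lagrange.
K contains the identity, every element's inverse is in K, and K is closed under ∘: it is a subgroup.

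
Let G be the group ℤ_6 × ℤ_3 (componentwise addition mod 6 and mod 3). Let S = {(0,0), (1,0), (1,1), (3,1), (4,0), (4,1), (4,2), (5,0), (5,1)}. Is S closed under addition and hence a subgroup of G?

No

(4,0) ∈ S but its inverse (2,0) ∉ S, so S is not a subgroup.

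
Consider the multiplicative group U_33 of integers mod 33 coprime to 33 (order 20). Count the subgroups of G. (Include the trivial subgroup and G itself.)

|G| = 20, so by Lagrange every subgroup order divides 20. Divisors: 1, 2, 4, 5, 10, 20.
Subgroups by order — order 1: 1; order 2: 3; order 4: 1; order 5: 1; order 10: 3; order 20: 1.
Total: 1 + 3 + 1 + 1 + 3 + 1 = 10.

10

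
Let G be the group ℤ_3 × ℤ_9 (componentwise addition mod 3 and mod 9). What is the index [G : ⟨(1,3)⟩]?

|⟨(1,3)⟩| = 3 and |G| = 27.
By Lagrange, [G : H] = |G|/|H| = 27/3 = 9.

9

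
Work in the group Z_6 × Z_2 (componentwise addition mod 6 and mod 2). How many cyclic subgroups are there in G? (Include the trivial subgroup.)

Group the elements of G by the cyclic subgroup they generate; each cyclic subgroup of order d accounts for φ(d) elements.
Cyclic subgroups by order — order 1: 1; order 2: 3; order 3: 1; order 6: 3.
Total: 8.

8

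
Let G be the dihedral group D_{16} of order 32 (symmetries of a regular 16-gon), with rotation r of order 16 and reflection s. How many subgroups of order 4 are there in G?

9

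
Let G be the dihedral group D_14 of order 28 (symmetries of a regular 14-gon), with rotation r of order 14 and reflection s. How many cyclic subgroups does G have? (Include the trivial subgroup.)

18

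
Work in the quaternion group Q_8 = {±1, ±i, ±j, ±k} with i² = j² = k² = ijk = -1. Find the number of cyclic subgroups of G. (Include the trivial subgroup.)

Each element a generates a cyclic subgroup ⟨a⟩; distinct elements may generate the same one (a cyclic group of order d has φ(d) generators).
Cyclic subgroups by order — order 1: 1; order 2: 1; order 4: 3.
Total: 5.

5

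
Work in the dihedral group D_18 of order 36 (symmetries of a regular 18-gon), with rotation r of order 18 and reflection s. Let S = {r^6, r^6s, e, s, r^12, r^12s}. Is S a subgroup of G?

Yes

|S| = 6 divides |G| = 36, consistent with Lagrange.
S contains the identity, every element's inverse is in S, and S is closed under ·: it is a subgroup.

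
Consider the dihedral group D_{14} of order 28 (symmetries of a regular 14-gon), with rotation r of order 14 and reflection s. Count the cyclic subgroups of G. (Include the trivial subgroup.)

Group the elements of G by the cyclic subgroup they generate; each cyclic subgroup of order d accounts for φ(d) elements.
Cyclic subgroups by order — order 1: 1; order 2: 15; order 7: 1; order 14: 1.
Total: 18.

18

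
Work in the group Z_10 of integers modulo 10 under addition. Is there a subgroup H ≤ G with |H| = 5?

5 | 10. A subgroup of order 5 is {0, 2, 4, 6, 8}.

Yes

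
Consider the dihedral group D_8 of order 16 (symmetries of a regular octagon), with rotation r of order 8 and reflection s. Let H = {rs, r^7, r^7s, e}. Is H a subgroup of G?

No

r^7 ∈ H but its inverse r ∉ H, so H is not a subgroup.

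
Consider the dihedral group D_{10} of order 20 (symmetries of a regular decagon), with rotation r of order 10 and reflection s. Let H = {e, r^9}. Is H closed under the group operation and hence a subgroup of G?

No

r^9 ∈ H but its inverse r ∉ H, so H is not a subgroup.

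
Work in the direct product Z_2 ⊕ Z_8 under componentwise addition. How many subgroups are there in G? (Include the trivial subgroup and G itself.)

|G| = 16, so by Lagrange every subgroup order divides 16. Divisors: 1, 2, 4, 8, 16.
Subgroups by order — order 1: 1; order 2: 3; order 4: 3; order 8: 3; order 16: 1.
Total: 1 + 3 + 3 + 3 + 1 = 11.

11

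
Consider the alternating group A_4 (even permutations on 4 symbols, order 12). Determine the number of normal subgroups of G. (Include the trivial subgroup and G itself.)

3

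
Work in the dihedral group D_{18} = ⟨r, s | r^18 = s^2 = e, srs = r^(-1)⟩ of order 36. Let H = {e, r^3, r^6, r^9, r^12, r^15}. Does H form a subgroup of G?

Yes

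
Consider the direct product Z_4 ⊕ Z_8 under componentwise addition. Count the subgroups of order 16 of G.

|G| = 32 and 16 | 32, so subgroups of order 16 are possible by Lagrange.
The subgroups of order 16 are: {(0,0), (0,1), (0,2), (0,3), (0,4), (0,5), (0,6), (0,7), (2,0), (2,1), (2,2), (2,3), (2,4), (2,5), (2,6), (2,7)}; {(0,0), (0,2), (0,4), (0,6), (1,0), (1,2), (1,4), (1,6), (2,0), (2,2), (2,4), (2,6), (3,0), (3,2), (3,4), (3,6)}; {(0,0), (0,2), (0,4), (0,6), (1,1), (1,3), (1,5), (1,7), (2,0), (2,2), (2,4), (2,6), (3,1), (3,3), (3,5), (3,7)}.
So G has 3 subgroups of order 16.

3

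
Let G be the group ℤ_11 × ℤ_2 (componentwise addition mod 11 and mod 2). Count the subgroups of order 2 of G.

1

|G| = 22 and 2 | 22, so subgroups of order 2 are possible by Lagrange.
The subgroups of order 2 are: {(0,0), (0,1)}.
So G has 1 subgroup of order 2.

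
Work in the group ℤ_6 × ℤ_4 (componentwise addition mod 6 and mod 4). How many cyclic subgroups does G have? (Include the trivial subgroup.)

12

Group the elements of G by the cyclic subgroup they generate; each cyclic subgroup of order d accounts for φ(d) elements.
Cyclic subgroups by order — order 1: 1; order 2: 3; order 3: 1; order 4: 2; order 6: 3; order 12: 2.
Total: 12.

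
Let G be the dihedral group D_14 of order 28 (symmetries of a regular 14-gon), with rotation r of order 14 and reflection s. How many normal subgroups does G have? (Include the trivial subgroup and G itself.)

7

G has 28 subgroups. Checking conjugation-invariance by order — order 1: 1/1 normal; order 2: 1/15 normal; order 4: 0/7 normal; order 7: 1/1 normal; order 14: 3/3 normal; order 28: 1/1 normal.
Total normal subgroups: 7.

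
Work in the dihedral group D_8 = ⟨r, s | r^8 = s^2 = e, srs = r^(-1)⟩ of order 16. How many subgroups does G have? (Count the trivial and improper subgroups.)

|G| = 16, so by Lagrange every subgroup order divides 16. Divisors: 1, 2, 4, 8, 16.
Subgroups by order — order 1: 1; order 2: 9; order 4: 5; order 8: 3; order 16: 1.
Total: 1 + 9 + 5 + 3 + 1 = 19.

19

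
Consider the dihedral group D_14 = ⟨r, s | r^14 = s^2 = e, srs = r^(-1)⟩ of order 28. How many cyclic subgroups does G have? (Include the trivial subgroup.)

A cyclic subgroup of order d is generated by each of its φ(d) elements of order d, so the cyclic subgroups of order d number (#elements of order d)/φ(d).
Cyclic subgroups by order — order 1: 1; order 2: 15; order 7: 1; order 14: 1.
Total: 18.

18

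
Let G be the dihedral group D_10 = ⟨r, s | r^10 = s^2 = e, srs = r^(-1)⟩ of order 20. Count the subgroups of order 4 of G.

|G| = 20 and 4 | 20, so subgroups of order 4 are possible by Lagrange.
The subgroups of order 4 are: {e, r^5, r^2s, r^7s}; {e, r^5, r^3s, r^8s}; {e, r^5, r^4s, r^9s}; {e, r^5, s, r^5s}; … (5 in all).
So G has 5 subgroups of order 4.

5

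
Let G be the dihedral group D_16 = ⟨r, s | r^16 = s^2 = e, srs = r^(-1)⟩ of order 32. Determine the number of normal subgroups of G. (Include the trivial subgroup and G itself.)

8

G has 36 subgroups. Checking conjugation-invariance by order — order 1: 1/1 normal; order 2: 1/17 normal; order 4: 1/9 normal; order 8: 1/5 normal; order 16: 3/3 normal; order 32: 1/1 normal.
Total normal subgroups: 8.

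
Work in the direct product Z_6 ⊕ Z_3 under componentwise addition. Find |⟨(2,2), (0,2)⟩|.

|⟨(2,2)⟩| = 3 and |⟨(0,2)⟩| = 3, so |H| is a multiple of lcm(3, 3) = 3 and divides |G| = 18.
Closing under the operation: H = {(0,0), (0,1), (0,2), (2,0), (2,1), (2,2), (4,0), (4,1), (4,2)}, so |H| = 9.

9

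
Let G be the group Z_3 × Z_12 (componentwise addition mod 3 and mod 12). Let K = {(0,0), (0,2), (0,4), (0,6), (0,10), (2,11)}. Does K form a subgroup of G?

(0,4) ∈ K but its inverse (0,8) ∉ K, so K is not a subgroup.

No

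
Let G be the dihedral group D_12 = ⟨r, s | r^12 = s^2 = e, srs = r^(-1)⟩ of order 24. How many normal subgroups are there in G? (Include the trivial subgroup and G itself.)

9

G has 34 subgroups. Checking conjugation-invariance by order — order 1: 1/1 normal; order 2: 1/13 normal; order 3: 1/1 normal; order 4: 1/7 normal; order 6: 1/5 normal; order 8: 0/3 normal; order 12: 3/3 normal; order 24: 1/1 normal.
Total normal subgroups: 9.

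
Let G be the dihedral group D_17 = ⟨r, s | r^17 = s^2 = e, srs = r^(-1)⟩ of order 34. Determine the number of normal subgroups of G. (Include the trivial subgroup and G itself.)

3

G has 20 subgroups. Checking conjugation-invariance by order — order 1: 1/1 normal; order 2: 0/17 normal; order 17: 1/1 normal; order 34: 1/1 normal.
Total normal subgroups: 3.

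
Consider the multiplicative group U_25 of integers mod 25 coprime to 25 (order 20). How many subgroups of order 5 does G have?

1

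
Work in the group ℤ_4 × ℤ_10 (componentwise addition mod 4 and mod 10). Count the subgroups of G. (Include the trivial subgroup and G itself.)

16

|G| = 40, so by Lagrange every subgroup order divides 40. Divisors: 1, 2, 4, 5, 8, 10, 20, 40.
Subgroups by order — order 1: 1; order 2: 3; order 4: 3; order 5: 1; order 8: 1; order 10: 3; order 20: 3; order 40: 1.
Total: 1 + 3 + 3 + 1 + 1 + 3 + 3 + 1 = 16.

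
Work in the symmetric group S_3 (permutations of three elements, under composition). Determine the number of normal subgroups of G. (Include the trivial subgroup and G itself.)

3

G has 6 subgroups. Checking conjugation-invariance by order — order 1: 1/1 normal; order 2: 0/3 normal; order 3: 1/1 normal; order 6: 1/1 normal.
Total normal subgroups: 3.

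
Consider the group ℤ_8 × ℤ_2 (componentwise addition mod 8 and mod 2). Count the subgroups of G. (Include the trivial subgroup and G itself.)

|G| = 16, so by Lagrange every subgroup order divides 16. Divisors: 1, 2, 4, 8, 16.
Subgroups by order — order 1: 1; order 2: 3; order 4: 3; order 8: 3; order 16: 1.
Total: 1 + 3 + 3 + 3 + 1 = 11.

11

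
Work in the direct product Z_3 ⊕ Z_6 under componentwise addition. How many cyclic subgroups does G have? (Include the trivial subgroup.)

10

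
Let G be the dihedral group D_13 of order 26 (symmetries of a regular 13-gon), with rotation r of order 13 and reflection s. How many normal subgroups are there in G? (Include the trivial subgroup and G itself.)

3

G has 16 subgroups. Checking conjugation-invariance by order — order 1: 1/1 normal; order 2: 0/13 normal; order 13: 1/1 normal; order 26: 1/1 normal.
Total normal subgroups: 3.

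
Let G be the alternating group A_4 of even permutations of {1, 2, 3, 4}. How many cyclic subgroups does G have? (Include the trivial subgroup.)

8

Group the elements of G by the cyclic subgroup they generate; each cyclic subgroup of order d accounts for φ(d) elements.
Cyclic subgroups by order — order 1: 1; order 2: 3; order 3: 4.
Total: 8.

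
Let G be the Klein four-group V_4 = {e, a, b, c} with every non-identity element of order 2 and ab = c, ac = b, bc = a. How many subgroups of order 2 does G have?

3

|G| = 4 and 2 | 4, so subgroups of order 2 are possible by Lagrange.
The subgroups of order 2 are: {e, a}; {e, b}; {e, c}.
So G has 3 subgroups of order 2.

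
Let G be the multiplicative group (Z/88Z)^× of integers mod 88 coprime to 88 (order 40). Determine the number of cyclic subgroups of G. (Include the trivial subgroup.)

Group the elements of G by the cyclic subgroup they generate; each cyclic subgroup of order d accounts for φ(d) elements.
Cyclic subgroups by order — order 1: 1; order 2: 7; order 5: 1; order 10: 7.
Total: 16.

16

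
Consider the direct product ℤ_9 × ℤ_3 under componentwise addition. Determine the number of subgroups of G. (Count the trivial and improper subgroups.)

10

|G| = 27, so by Lagrange every subgroup order divides 27. Divisors: 1, 3, 9, 27.
Subgroups by order — order 1: 1; order 3: 4; order 9: 4; order 27: 1.
Total: 1 + 4 + 4 + 1 = 10.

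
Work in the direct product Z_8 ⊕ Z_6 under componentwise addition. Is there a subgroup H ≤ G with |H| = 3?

Yes

3 | 48. A subgroup of order 3 is {(0,0), (0,2), (0,4)}.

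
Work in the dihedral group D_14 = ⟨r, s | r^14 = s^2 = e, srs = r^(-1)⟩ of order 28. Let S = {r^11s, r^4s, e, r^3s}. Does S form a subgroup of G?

No

Closure fails: r^11s · r^3s = r^8 ∉ S. So S is not a subgroup.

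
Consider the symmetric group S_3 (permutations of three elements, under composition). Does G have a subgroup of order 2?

Yes

2 | 6. A subgroup of order 2 is {e, (1 2)}.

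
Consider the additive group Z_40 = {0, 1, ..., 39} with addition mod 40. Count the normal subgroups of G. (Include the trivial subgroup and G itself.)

G is abelian, so every subgroup is normal.
G has 8 subgroups in total, hence 8 normal subgroups.

8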